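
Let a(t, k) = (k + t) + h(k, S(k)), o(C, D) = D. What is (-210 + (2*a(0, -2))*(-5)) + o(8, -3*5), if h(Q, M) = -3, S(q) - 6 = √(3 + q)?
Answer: -175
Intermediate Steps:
S(q) = 6 + √(3 + q)
a(t, k) = -3 + k + t (a(t, k) = (k + t) - 3 = -3 + k + t)
(-210 + (2*a(0, -2))*(-5)) + o(8, -3*5) = (-210 + (2*(-3 - 2 + 0))*(-5)) - 3*5 = (-210 + (2*(-5))*(-5)) - 15 = (-210 - 10*(-5)) - 15 = (-210 + 50) - 15 = -160 - 15 = -175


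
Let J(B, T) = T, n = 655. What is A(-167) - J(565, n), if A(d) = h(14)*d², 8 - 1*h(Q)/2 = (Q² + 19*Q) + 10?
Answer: -25881647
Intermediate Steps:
h(Q) = -4 - 38*Q - 2*Q² (h(Q) = 16 - 2*((Q² + 19*Q) + 10) = 16 - 2*(10 + Q² + 19*Q) = 16 + (-20 - 38*Q - 2*Q²) = -4 - 38*Q - 2*Q²)
A(d) = -928*d² (A(d) = (-4 - 38*14 - 2*14²)*d² = (-4 - 532 - 2*196)*d² = (-4 - 532 - 392)*d² = -928*d²)
A(-167) - J(565, n) = -928*(-167)² - 1*655 = -928*27889 - 655 = -25880992 - 655 = -25881647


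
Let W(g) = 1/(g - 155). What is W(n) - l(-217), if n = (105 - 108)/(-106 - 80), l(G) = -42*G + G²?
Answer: -540054689/9609 ≈ -56203.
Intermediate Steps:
l(G) = G² - 42*G
n = 1/62 (n = -3/(-186) = -3*(-1/186) = 1/62 ≈ 0.016129)
W(g) = 1/(-155 + g)
W(n) - l(-217) = 1/(-155 + 1/62) - (-217)*(-42 - 217) = 1/(-9609/62) - (-217)*(-259) = -62/9609 - 1*56203 = -62/9609 - 56203 = -540054689/9609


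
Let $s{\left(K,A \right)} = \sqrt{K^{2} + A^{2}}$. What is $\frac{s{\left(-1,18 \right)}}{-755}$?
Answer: $- \frac{\sqrt{13}}{151} \approx -0.023878$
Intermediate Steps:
$s{\left(K,A \right)} = \sqrt{A^{2} + K^{2}}$
$\frac{s{\left(-1,18 \right)}}{-755} = \frac{\sqrt{18^{2} + \left(-1\right)^{2}}}{-755} = \sqrt{324 + 1} \left(- \frac{1}{755}\right) = \sqrt{325} \left(- \frac{1}{755}\right) = 5 \sqrt{13} \left(- \frac{1}{755}\right) = - \frac{\sqrt{13}}{151}$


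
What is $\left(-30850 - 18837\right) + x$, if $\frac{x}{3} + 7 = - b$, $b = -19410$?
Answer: $8522$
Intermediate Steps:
$x = 58209$ ($x = -21 + 3 \left(\left(-1\right) \left(-19410\right)\right) = -21 + 3 \cdot 19410 = -21 + 58230 = 58209$)
$\left(-30850 - 18837\right) + x = \left(-30850 - 18837\right) + 58209 = -49687 + 58209 = 8522$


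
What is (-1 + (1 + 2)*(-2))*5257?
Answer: -36799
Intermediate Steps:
(-1 + (1 + 2)*(-2))*5257 = (-1 + 3*(-2))*5257 = (-1 - 6)*5257 = -7*5257 = -36799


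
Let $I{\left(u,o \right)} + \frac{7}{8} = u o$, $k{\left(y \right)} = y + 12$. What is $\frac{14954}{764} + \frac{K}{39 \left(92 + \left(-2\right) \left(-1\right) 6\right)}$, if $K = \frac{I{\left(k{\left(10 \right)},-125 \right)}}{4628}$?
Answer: $\frac{561403889207}{28682344704} \approx 19.573$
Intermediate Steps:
$k{\left(y \right)} = 12 + y$
$I{\left(u,o \right)} = - \frac{7}{8} + o u$ ($I{\left(u,o \right)} = - \frac{7}{8} + u o = - \frac{7}{8} + o u$)
$K = - \frac{22007}{37024}$ ($K = \frac{- \frac{7}{8} - 125 \left(12 + 10\right)}{4628} = \left(- \frac{7}{8} - 2750\right) \frac{1}{4628} = \left(- \frac{22007}{8}\right) \frac{1}{4628} = - \frac{22007}{37024} \approx -0.5944$)
$\frac{14954}{764} + \frac{K}{39 \left(92 + \left(-2\right) \left(-1\right) 6\right)} = \frac{14954}{764} - \frac{22007}{37024 \cdot 39 \left(92 + \left(-2\right) \left(-1\right) 6\right)} = 14954 \cdot \frac{1}{764} - \frac{22007}{37024 \cdot 39 \left(92 + 2 \cdot 6\right)} = \frac{7477}{382} - \frac{22007}{37024 \cdot 39 \left(92 + 12\right)} = \frac{7477}{382} - \frac{22007}{37024 \cdot 39 \cdot 104} = \frac{7477}{382} - \frac{22007}{37024 \cdot 4056} = \frac{7477}{382} - \frac{22007}{150169344} = \frac{561403889207}{28682344704}$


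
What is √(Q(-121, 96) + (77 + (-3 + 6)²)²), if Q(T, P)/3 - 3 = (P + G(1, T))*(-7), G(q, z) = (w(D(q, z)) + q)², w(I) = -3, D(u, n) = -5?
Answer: √5305 ≈ 72.835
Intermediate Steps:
G(q, z) = (-3 + q)²
Q(T, P) = -75 - 21*P (Q(T, P) = 9 + 3*((P + (-3 + 1)²)*(-7)) = 9 + 3*((P + (-2)²)*(-7)) = 9 + 3*((P + 4)*(-7)) = 9 + 3*((4 + P)*(-7)) = 9 + 3*(-28 - 7*P) = 9 + (-84 - 21*P) = -75 - 21*P)
√(Q(-121, 96) + (77 + (-3 + 6)²)²) = √((-75 - 21*96) + (77 + (-3 + 6)²)²) = √((-75 - 2016) + (77 + 3²)²) = √(-2091 + (77 + 9)²) = √(-2091 + 86²) = √(-2091 + 7396) = √5305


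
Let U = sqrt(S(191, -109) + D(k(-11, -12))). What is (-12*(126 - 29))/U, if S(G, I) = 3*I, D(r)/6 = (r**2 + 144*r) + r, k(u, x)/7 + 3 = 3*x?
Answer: -388*sqrt(209337)/69779 ≈ -2.5441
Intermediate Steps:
k(u, x) = -21 + 21*x (k(u, x) = -21 + 7*(3*x) = -21 + 21*x)
D(r) = 6*r**2 + 870*r (D(r) = 6*((r**2 + 144*r) + r) = 6*(r**2 + 145*r) = 6*r**2 + 870*r)
U = sqrt(209337) (U = sqrt(3*(-109) + 6*(-21 + 21*(-12))*(145 + (-21 + 21*(-12)))) = sqrt(-327 + 6*(-21 - 252)*(145 + (-21 - 252))) = sqrt(-327 + 6*(-273)*(145 - 273)) = sqrt(-327 + 6*(-273)*(-128)) = sqrt(-327 + 209664) = sqrt(209337) ≈ 457.53)
(-12*(126 - 29))/U = (-12*(126 - 29))/(sqrt(209337)) = (-12*97)*(sqrt(209337)/209337) = -388*sqrt(209337)/69779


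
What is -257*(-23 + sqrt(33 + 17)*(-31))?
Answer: 5911 + 39835*sqrt(2) ≈ 62246.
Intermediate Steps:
-257*(-23 + sqrt(33 + 17)*(-31)) = -257*(-23 + sqrt(50)*(-31)) = -257*(-23 + (5*sqrt(2))*(-31)) = -257*(-23 - 155*sqrt(2)) = 5911 + 39835*sqrt(2)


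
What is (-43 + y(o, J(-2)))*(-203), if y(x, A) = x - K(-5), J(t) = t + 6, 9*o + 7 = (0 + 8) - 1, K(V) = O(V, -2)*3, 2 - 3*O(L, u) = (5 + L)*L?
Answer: 9135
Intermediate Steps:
O(L, u) = ⅔ - L*(5 + L)/3 (O(L, u) = ⅔ - (5 + L)*L/3 = ⅔ - L*(5 + L)/3)
K(V) = 2 - V² - 5*V (K(V) = (⅔ - 5*V/3 - V²/3)*3 = 2 - V² - 5*V)
o = 0 (o = -7/9 + ((0 + 8) - 1)/9 = -7/9 + (8 - 1)/9 = -7/9 + (⅑)*7 = -7/9 + 7/9 = 0)
J(t) = 6 + t
y(x, A) = -2 + x (y(x, A) = x - (2 - 1*(-5)² - 5*(-5)) = x - (2 - 1*25 + 25) = x - (2 - 25 + 25) = x - 1*2 = x - 2 = -2 + x)
(-43 + y(o, J(-2)))*(-203) = (-43 + (-2 + 0))*(-203) = (-43 - 2)*(-203) = -45*(-203) = 9135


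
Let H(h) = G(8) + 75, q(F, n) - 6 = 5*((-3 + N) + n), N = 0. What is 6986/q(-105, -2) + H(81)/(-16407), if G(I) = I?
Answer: -114620879/311733 ≈ -367.69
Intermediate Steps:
q(F, n) = -9 + 5*n (q(F, n) = 6 + 5*((-3 + 0) + n) = 6 + 5*(-3 + n) = 6 + (-15 + 5*n) = -9 + 5*n)
H(h) = 83 (H(h) = 8 + 75 = 83)
6986/q(-105, -2) + H(81)/(-16407) = 6986/(-9 + 5*(-2)) + 83/(-16407) = 6986/(-9 - 10) + 83*(-1/16407) = 6986/(-19) - 83/16407 = 6986*(-1/19) - 83/16407 = -6986/19 - 83/16407 = -114620879/311733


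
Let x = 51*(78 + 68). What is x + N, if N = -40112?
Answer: -32666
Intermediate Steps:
x = 7446 (x = 51*146 = 7446)
x + N = 7446 - 40112 = -32666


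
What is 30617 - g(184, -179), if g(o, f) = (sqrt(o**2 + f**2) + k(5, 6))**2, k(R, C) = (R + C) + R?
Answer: 30617 - (16 + sqrt(65897))**2 ≈ -43751.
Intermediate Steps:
k(R, C) = C + 2*R (k(R, C) = (C + R) + R = C + 2*R)
g(o, f) = (16 + sqrt(f**2 + o**2))**2 (g(o, f) = (sqrt(o**2 + f**2) + (6 + 2*5))**2 = (sqrt(f**2 + o**2) + (6 + 10))**2 = (sqrt(f**2 + o**2) + 16)**2 = (16 + sqrt(f**2 + o**2))**2)
30617 - g(184, -179) = 30617 - (16 + sqrt((-179)**2 + 184**2))**2 = 30617 - (16 + sqrt(32041 + 33856))**2 = 30617 - (16 + sqrt(65897))**2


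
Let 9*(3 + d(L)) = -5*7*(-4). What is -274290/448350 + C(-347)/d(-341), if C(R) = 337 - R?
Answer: 90968261/1688785 ≈ 53.866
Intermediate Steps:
d(L) = 113/9 (d(L) = -3 + (-5*7*(-4))/9 = -3 + (-35*(-4))/9 = -3 + (⅑)*140 = -3 + 140/9 = 113/9)
-274290/448350 + C(-347)/d(-341) = -274290/448350 + (337 - 1*(-347))/(113/9) = -274290*1/448350 + (337 + 347)*(9/113) = -9143/14945 + 684*(9/113) = -9143/14945 + 6156/113 = 90968261/1688785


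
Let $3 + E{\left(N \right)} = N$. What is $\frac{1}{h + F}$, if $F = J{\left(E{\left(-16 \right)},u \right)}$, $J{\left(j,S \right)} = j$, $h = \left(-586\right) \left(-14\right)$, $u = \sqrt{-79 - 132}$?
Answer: $\frac{1}{8185} \approx 0.00012217$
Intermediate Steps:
$E{\left(N \right)} = -3 + N$
$u = i \sqrt{211}$ ($u = \sqrt{-211} = i \sqrt{211} \approx 14.526 i$)
$h = 8204$
$F = -19$ ($F = -3 - 16 = -19$)
$\frac{1}{h + F} = \frac{1}{8204 - 19} = \frac{1}{8185}$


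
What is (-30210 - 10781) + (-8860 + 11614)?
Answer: -38237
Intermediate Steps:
(-30210 - 10781) + (-8860 + 11614) = -40991 + 2754 = -38237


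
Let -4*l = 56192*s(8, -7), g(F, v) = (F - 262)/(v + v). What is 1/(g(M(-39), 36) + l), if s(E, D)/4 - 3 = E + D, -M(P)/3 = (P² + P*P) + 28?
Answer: -9/2024096 ≈ -4.4464e-6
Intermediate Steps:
M(P) = -84 - 6*P² (M(P) = -3*((P² + P*P) + 28) = -3*((P² + P²) + 28) = -3*(2*P² + 28) = -3*(28 + 2*P²) = -84 - 6*P²)
s(E, D) = 12 + 4*D + 4*E (s(E, D) = 12 + 4*(E + D) = 12 + 4*(D + E) = 12 + (4*D + 4*E) = 12 + 4*D + 4*E)
g(F, v) = (-262 + F)/(2*v) (g(F, v) = (-262 + F)/((2*v)) = (-262 + F)*(1/(2*v)) = (-262 + F)/(2*v))
l = -224768 (l = -14048*(12 + 4*(-7) + 4*8) = -14048*(12 - 28 + 32) = -14048*16 = -¼*899072 = -224768)
1/(g(M(-39), 36) + l) = 1/((½)*(-262 + (-84 - 6*(-39)²))/36 - 224768) = 1/((½)*(1/36)*(-262 + (-84 - 6*1521)) - 224768) = 1/((½)*(1/36)*(-262 + (-84 - 9126)) - 224768) = 1/((½)*(1/36)*(-262 - 9210) - 224768) = 1/((½)*(1/36)*(-9472) - 224768) = 1/(-1184/9 - 224768) = 1/(-2024096/9) = -9/2024096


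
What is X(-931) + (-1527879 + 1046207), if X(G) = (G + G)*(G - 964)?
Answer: 3046818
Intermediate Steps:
X(G) = 2*G*(-964 + G) (X(G) = (2*G)*(-964 + G) = 2*G*(-964 + G))
X(-931) + (-1527879 + 1046207) = 2*(-931)*(-964 - 931) + (-1527879 + 1046207) = 2*(-931)*(-1895) - 481672 = 3528490 - 481672 = 3046818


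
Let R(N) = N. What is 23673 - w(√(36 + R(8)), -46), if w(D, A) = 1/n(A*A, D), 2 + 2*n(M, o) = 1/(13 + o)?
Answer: 10629651/449 - 4*√11/449 ≈ 23674.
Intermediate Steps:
n(M, o) = -1 + 1/(2*(13 + o))
w(D, A) = (13 + D)/(-25/2 - D) (w(D, A) = 1/((-25/2 - D)/(13 + D)) = (13 + D)/(-25/2 - D))
23673 - w(√(36 + R(8)), -46) = 23673 - 2*(-13 - √(36 + 8))/(25 + 2*√(36 + 8)) = 23673 - 2*(-13 - √44)/(25 + 2*√44) = 23673 - 2*(-13 - 2*√11)/(25 + 2*(2*√11)) = 23673 - 2*(-13 - 2*√11)/(25 + 4*√11)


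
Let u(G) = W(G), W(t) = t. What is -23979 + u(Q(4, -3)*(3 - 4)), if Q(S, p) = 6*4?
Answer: -24003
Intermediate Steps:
Q(S, p) = 24
u(G) = G
-23979 + u(Q(4, -3)*(3 - 4)) = -23979 + 24*(3 - 4) = -23979 + 24*(-1) = -23979 - 24 = -24003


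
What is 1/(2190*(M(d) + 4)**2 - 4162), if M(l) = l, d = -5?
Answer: -1/1972 ≈ -0.00050710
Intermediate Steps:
1/(2190*(M(d) + 4)**2 - 4162) = 1/(2190*(-5 + 4)**2 - 4162) = 1/(2190*(-1)**2 - 4162) = 1/(2190*1 - 4162) = 1/(2190 - 4162) = 1/(-1972) = -1/1972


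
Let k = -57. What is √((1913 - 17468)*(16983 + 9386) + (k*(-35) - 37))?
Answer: I*√410167837 ≈ 20253.0*I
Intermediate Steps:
√((1913 - 17468)*(16983 + 9386) + (k*(-35) - 37)) = √((1913 - 17468)*(16983 + 9386) + (-57*(-35) - 37)) = √(-15555*26369 + (1995 - 37)) = √(-410169795 + 1958) = √(-410167837) = I*√410167837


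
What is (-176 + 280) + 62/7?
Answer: 790/7 ≈ 112.86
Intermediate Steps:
(-176 + 280) + 62/7 = 104 + 62*(1/7) = 104 + 62/7 = 790/7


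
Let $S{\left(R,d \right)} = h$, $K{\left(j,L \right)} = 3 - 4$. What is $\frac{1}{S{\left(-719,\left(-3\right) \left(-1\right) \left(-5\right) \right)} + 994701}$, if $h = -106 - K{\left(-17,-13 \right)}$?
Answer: $\frac{1}{994596} \approx 1.0054 \cdot 10^{-6}$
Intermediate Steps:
$K{\left(j,L \right)} = -1$
$h = -105$ ($h = -106 - -1 = -106 + 1 = -105$)
$S{\left(R,d \right)} = -105$
$\frac{1}{S{\left(-719,\left(-3\right) \left(-1\right) \left(-5\right) \right)} + 994701} = \frac{1}{-105 + 994701} = \frac{1}{994596}$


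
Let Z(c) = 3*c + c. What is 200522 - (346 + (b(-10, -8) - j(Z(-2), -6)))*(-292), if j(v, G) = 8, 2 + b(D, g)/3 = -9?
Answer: 289582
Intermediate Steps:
b(D, g) = -33 (b(D, g) = -6 + 3*(-9) = -6 - 27 = -33)
Z(c) = 4*c
200522 - (346 + (b(-10, -8) - j(Z(-2), -6)))*(-292) = 200522 - (346 + (-33 - 1*8))*(-292) = 200522 - (346 + (-33 - 8))*(-292) = 200522 - (346 - 41)*(-292) = 200522 - 305*(-292) = 200522 - 1*(-89060) = 200522 + 89060 = 289582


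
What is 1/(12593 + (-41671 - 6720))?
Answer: -1/35798 ≈ -2.7935e-5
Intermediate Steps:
1/(12593 + (-41671 - 6720)) = 1/(12593 - 48391) = 1/(-35798) = -1/35798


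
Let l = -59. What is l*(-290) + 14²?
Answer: 17306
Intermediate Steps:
l*(-290) + 14² = -59*(-290) + 14² = 17110 + 196 = 17306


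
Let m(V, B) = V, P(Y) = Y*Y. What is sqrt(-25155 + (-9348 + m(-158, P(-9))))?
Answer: I*sqrt(34661) ≈ 186.17*I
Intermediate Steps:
P(Y) = Y**2
sqrt(-25155 + (-9348 + m(-158, P(-9)))) = sqrt(-25155 + (-9348 - 158)) = sqrt(-25155 - 9506) = sqrt(-34661) = I*sqrt(34661)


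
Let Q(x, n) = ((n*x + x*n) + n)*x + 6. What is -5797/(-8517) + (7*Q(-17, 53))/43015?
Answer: 16994684/3078645 ≈ 5.5202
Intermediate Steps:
Q(x, n) = 6 + x*(n + 2*n*x) (Q(x, n) = ((n*x + n*x) + n)*x + 6 = (2*n*x + n)*x + 6 = (n + 2*n*x)*x + 6 = x*(n + 2*n*x) + 6 = 6 + x*(n + 2*n*x))
-5797/(-8517) + (7*Q(-17, 53))/43015 = -5797/(-8517) + (7*(6 + 53*(-17) + 2*53*(-17)²))/43015 = -5797*(-1/8517) + (7*(6 - 901 + 2*53*289))*(1/43015) = 341/501 + (7*(6 - 901 + 30634))*(1/43015) = 341/501 + (7*29739)*(1/43015) = 341/501 + 208173*(1/43015) = 341/501 + 29739/6145 = 16994684/3078645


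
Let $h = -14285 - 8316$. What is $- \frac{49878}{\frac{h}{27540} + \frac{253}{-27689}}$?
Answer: $\frac{38034721282680}{632766709} \approx 60109.0$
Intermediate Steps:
$h = -22601$
$- \frac{49878}{\frac{h}{27540} + \frac{253}{-27689}} = - \frac{49878}{- \frac{22601}{27540} + \frac{253}{-27689}} = - \frac{49878}{\left(-22601\right) \frac{1}{27540} + 253 \left(- \frac{1}{27689}\right)} = - \frac{49878}{- \frac{22601}{27540} - \frac{253}{27689}} = - \frac{49878}{- \frac{632766709}{762555060}} = \left(-49878\right) \left(- \frac{762555060}{632766709}\right) = \frac{38034721282680}{632766709}$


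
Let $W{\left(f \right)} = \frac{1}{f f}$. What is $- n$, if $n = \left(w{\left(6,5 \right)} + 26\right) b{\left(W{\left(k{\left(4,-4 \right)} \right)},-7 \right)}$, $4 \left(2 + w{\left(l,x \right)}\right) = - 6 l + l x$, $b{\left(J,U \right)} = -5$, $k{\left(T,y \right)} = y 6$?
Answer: $\frac{225}{2} \approx 112.5$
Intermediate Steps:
$k{\left(T,y \right)} = 6 y$
$W{\left(f \right)} = \frac{1}{f^{2}}$
$w{\left(l,x \right)} = -2 - \frac{3 l}{2} + \frac{l x}{4}$ ($w{\left(l,x \right)} = -2 + \frac{- 6 l + l x}{4} = -2 + \left(- \frac{3 l}{2} + \frac{l x}{4}\right) = -2 - \frac{3 l}{2} + \frac{l x}{4}$)
$n = - \frac{225}{2}$ ($n = \left(\left(-2 - 9 + \frac{1}{4} \cdot 6 \cdot 5\right) + 26\right) \left(-5\right) = \left(\left(-2 - 9 + \frac{15}{2}\right) + 26\right) \left(-5\right) = \left(- \frac{7}{2} + 26\right) \left(-5\right) = \frac{45}{2} \left(-5\right) = - \frac{225}{2} \approx -112.5$)
$- n = \left(-1\right) \left(- \frac{225}{2}\right) = \frac{225}{2}$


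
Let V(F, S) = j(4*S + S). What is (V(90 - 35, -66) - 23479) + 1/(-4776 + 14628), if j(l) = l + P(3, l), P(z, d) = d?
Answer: -237817427/9852 ≈ -24139.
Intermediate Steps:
j(l) = 2*l (j(l) = l + l = 2*l)
V(F, S) = 10*S (V(F, S) = 2*(4*S + S) = 2*(5*S) = 10*S)
(V(90 - 35, -66) - 23479) + 1/(-4776 + 14628) = (10*(-66) - 23479) + 1/(-4776 + 14628) = (-660 - 23479) + 1/9852 = -24139 + 1/9852 = -237817427/9852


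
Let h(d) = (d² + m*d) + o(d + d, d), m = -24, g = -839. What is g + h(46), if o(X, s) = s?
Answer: 219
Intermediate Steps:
h(d) = d² - 23*d (h(d) = (d² - 24*d) + d = d² - 23*d)
g + h(46) = -839 + 46*(-23 + 46) = -839 + 46*23 = -839 + 1058 = 219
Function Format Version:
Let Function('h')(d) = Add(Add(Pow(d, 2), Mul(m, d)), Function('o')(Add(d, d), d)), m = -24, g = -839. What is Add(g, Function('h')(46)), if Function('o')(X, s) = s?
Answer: 219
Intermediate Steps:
Function('h')(d) = Add(Pow(d, 2), Mul(-23, d)) (Function('h')(d) = Add(Add(Pow(d, 2), Mul(-24, d)), d) = Add(Pow(d, 2), Mul(-23, d)))
Add(g, Function('h')(46)) = Add(-839, Mul(46, Add(-23, 46))) = Add(-839, Mul(46, 23)) = Add(-839, 1058) = 219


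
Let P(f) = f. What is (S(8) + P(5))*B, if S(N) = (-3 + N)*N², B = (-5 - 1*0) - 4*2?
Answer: -4225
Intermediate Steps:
B = -13 (B = (-5 + 0) - 8 = -5 - 8 = -13)
S(N) = N²*(-3 + N)
(S(8) + P(5))*B = (8²*(-3 + 8) + 5)*(-13) = (64*5 + 5)*(-13) = (320 + 5)*(-13) = 325*(-13) = -4225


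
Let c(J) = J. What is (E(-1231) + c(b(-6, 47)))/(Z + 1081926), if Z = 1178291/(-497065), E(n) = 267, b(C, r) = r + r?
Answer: 179440465/537786368899 ≈ 0.00033366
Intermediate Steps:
b(C, r) = 2*r
Z = -1178291/497065 (Z = 1178291*(-1/497065) = -1178291/497065 ≈ -2.3705)
(E(-1231) + c(b(-6, 47)))/(Z + 1081926) = (267 + 2*47)/(-1178291/497065 + 1081926) = (267 + 94)/(537786368899/497065) = 361*(497065/537786368899) = 179440465/537786368899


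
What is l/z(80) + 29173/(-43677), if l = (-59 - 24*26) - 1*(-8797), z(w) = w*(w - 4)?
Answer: 88511669/132778080 ≈ 0.66661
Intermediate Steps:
z(w) = w*(-4 + w)
l = 8114 (l = (-59 - 624) + 8797 = -683 + 8797 = 8114)
l/z(80) + 29173/(-43677) = 8114/((80*(-4 + 80))) + 29173/(-43677) = 8114/((80*76)) + 29173*(-1/43677) = 8114/6080 - 29173/43677 = 8114*(1/6080) - 29173/43677 = 4057/3040 - 29173/43677 = 88511669/132778080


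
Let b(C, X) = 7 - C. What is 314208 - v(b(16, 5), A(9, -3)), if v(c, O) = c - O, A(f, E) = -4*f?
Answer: 314181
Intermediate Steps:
314208 - v(b(16, 5), A(9, -3)) = 314208 - ((7 - 1*16) - (-4)*9) = 314208 - ((7 - 16) - 1*(-36)) = 314208 - (-9 + 36) = 314208 - 1*27 = 314208 - 27 = 314181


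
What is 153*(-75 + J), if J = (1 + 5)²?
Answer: -5967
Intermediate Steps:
J = 36 (J = 6² = 36)
153*(-75 + J) = 153*(-75 + 36) = 153*(-39) = -5967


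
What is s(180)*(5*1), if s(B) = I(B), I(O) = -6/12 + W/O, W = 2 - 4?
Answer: -23/9 ≈ -2.5556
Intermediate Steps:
W = -2
I(O) = -½ - 2/O (I(O) = -6/12 - 2/O = -6*1/12 - 2/O = -½ - 2/O)
s(B) = (-4 - B)/(2*B)
s(180)*(5*1) = ((½)*(-4 - 1*180)/180)*(5*1) = ((½)*(1/180)*(-4 - 180))*5 = ((½)*(1/180)*(-184))*5 = -23/45*5 = -23/9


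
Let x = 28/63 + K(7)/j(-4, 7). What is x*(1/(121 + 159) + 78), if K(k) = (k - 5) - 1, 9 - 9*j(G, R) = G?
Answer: 414979/4680 ≈ 88.671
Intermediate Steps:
j(G, R) = 1 - G/9
K(k) = -6 + k (K(k) = (-5 + k) - 1 = -6 + k)
x = 133/117 (x = 28/63 + (-6 + 7)/(1 - 1/9*(-4)) = 28*(1/63) + 1/(1 + 4/9) = 4/9 + 1/(13/9) = 4/9 + 1*(9/13) = 4/9 + 9/13 = 133/117 ≈ 1.1368)
x*(1/(121 + 159) + 78) = 133*(1/(121 + 159) + 78)/117 = 133*(1/280 + 78)/117 = (133/117)*(21841/280) = 414979/4680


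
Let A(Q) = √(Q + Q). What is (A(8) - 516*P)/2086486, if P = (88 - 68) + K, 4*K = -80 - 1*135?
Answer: 17419/2086486 ≈ 0.0083485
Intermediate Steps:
K = -215/4 (K = (-80 - 1*135)/4 = (-80 - 135)/4 = (¼)*(-215) = -215/4 ≈ -53.750)
P = -135/4 (P = (88 - 68) - 215/4 = 20 - 215/4 = -135/4 ≈ -33.750)
A(Q) = √2*√Q (A(Q) = √(2*Q) = √2*√Q)
(A(8) - 516*P)/2086486 = (√2*√8 - 516*(-135/4))/2086486 = (√2*(2*√2) + 17415)*(1/2086486) = (4 + 17415)*(1/2086486) = 17419*(1/2086486) = 17419/2086486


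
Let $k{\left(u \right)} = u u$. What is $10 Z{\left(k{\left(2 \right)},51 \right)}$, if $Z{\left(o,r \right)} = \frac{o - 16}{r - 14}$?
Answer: $- \frac{120}{37} \approx -3.2432$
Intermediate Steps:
$k{\left(u \right)} = u^{2}$
$Z{\left(o,r \right)} = \frac{-16 + o}{-14 + r}$
$10 Z{\left(k{\left(2 \right)},51 \right)} = 10 \frac{-16 + 2^{2}}{-14 + 51} = 10 \frac{-16 + 4}{37} = 10 \cdot \frac{1}{37} \left(-12\right) = 10 \left(- \frac{12}{37}\right) = - \frac{120}{37}$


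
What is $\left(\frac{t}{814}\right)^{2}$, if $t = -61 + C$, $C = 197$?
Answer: $\frac{4624}{165649} \approx 0.027914$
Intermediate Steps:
$t = 136$ ($t = -61 + 197 = 136$)
$\left(\frac{t}{814}\right)^{2} = \left(\frac{136}{814}\right)^{2} = \left(136 \cdot \frac{1}{814}\right)^{2} = \left(\frac{68}{407}\right)^{2} = \frac{4624}{165649}$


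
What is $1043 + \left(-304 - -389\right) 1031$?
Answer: $88678$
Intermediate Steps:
$1043 + \left(-304 - -389\right) 1031 = 1043 + \left(-304 + 389\right) 1031 = 1043 + 85 \cdot 1031 = 1043 + 87635 = 88678$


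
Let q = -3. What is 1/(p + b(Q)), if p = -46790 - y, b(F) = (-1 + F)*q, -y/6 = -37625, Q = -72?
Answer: -1/272321 ≈ -3.6721e-6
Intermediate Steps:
y = 225750 (y = -6*(-37625) = 225750)
b(F) = 3 - 3*F (b(F) = (-1 + F)*(-3) = 3 - 3*F)
p = -272540 (p = -46790 - 1*225750 = -46790 - 225750 = -272540)
1/(p + b(Q)) = 1/(-272540 + (3 - 3*(-72))) = 1/(-272540 + (3 + 216)) = 1/(-272540 + 219) = 1/(-272321) = -1/272321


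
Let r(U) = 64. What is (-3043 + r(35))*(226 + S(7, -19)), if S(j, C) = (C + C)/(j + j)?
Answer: -4656177/7 ≈ -6.6517e+5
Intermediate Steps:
S(j, C) = C/j (S(j, C) = (2*C)/((2*j)) = (2*C)*(1/(2*j)) = C/j)
(-3043 + r(35))*(226 + S(7, -19)) = (-3043 + 64)*(226 - 19/7) = -2979*(226 - 19*⅐) = -2979*(226 - 19/7) = -2979*1563/7 = -4656177/7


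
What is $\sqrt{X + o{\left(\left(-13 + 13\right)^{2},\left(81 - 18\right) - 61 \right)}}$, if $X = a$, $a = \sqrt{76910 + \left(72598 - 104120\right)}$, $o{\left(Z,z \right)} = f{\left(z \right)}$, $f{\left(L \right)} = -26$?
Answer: $\sqrt{-26 + 2 \sqrt{11347}} \approx 13.676$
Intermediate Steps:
$o{\left(Z,z \right)} = -26$
$a = 2 \sqrt{11347}$ ($a = \sqrt{76910 + \left(72598 - 104120\right)} = \sqrt{76910 - 31522} = \sqrt{45388} = 2 \sqrt{11347} \approx 213.04$)
$X = 2 \sqrt{11347} \approx 213.04$
$\sqrt{X + o{\left(\left(-13 + 13\right)^{2},\left(81 - 18\right) - 61 \right)}} = \sqrt{2 \sqrt{11347} - 26} = \sqrt{-26 + 2 \sqrt{11347}}$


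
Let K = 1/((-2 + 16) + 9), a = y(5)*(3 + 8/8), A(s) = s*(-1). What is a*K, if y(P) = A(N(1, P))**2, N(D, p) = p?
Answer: 100/23 ≈ 4.3478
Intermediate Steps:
A(s) = -s
y(P) = P**2 (y(P) = (-P)**2 = P**2)
a = 100 (a = 5**2*(3 + 8/8) = 25*(3 + 8*(1/8)) = 25*(3 + 1) = 25*4 = 100)
K = 1/23 (K = 1/(14 + 9) = 1/23 ≈ 0.043478)
a*K = 100*(1/23) = 100/23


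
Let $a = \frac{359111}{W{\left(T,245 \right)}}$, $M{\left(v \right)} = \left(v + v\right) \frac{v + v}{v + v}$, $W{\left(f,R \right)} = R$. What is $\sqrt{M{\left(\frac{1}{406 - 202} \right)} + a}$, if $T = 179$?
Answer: $\frac{13 \sqrt{110538930}}{3570} \approx 38.285$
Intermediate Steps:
$M{\left(v \right)} = 2 v$ ($M{\left(v \right)} = 2 v \frac{2 v}{2 v} = 2 v 2 v \frac{1}{2 v} = 2 v 1 = 2 v$)
$a = \frac{359111}{245} \approx 1465.8$
$\sqrt{M{\left(\frac{1}{406 - 202} \right)} + a} = \sqrt{\frac{2}{406 - 202} + \frac{359111}{245}} = \sqrt{\frac{2}{204} + \frac{359111}{245}} = \sqrt{2 \cdot \frac{1}{204} + \frac{359111}{245}} = \sqrt{\frac{1}{102} + \frac{359111}{245}} = \sqrt{\frac{36629567}{24990}} = \frac{13 \sqrt{110538930}}{3570}$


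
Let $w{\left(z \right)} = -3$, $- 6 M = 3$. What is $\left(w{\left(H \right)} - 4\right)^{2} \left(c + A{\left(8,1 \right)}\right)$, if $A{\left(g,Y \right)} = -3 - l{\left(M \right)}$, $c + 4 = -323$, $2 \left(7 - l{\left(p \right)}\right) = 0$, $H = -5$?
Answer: $-16513$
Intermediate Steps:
$M = - \frac{1}{2}$ ($M = \left(- \frac{1}{6}\right) 3 = - \frac{1}{2} \approx -0.5$)
$l{\left(p \right)} = 7$ ($l{\left(p \right)} = 7 - 0 = 7 + 0 = 7$)
$c = -327$ ($c = -4 - 323 = -327$)
$A{\left(g,Y \right)} = -10$ ($A{\left(g,Y \right)} = -3 - 7 = -10$)
$\left(w{\left(H \right)} - 4\right)^{2} \left(c + A{\left(8,1 \right)}\right) = \left(-3 - 4\right)^{2} \left(-327 - 10\right) = \left(-7\right)^{2} \left(-337\right) = 49 \left(-337\right) = -16513$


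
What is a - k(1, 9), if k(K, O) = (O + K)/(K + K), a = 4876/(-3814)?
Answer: -11973/1907 ≈ -6.2785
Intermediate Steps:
a = -2438/1907 (a = 4876*(-1/3814) = -2438/1907 ≈ -1.2784)
k(K, O) = (K + O)/(2*K) (k(K, O) = (K + O)/((2*K)) = (K + O)*(1/(2*K)) = (K + O)/(2*K))
a - k(1, 9) = -2438/1907 - (1 + 9)/(2*1) = -2438/1907 - 10/2 = -2438/1907 - 1*5 = -2438/1907 - 5 = -11973/1907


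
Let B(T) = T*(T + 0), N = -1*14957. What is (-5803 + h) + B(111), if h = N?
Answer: -8439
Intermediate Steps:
N = -14957
B(T) = T² (B(T) = T*T = T²)
h = -14957
(-5803 + h) + B(111) = (-5803 - 14957) + 111² = -20760 + 12321 = -8439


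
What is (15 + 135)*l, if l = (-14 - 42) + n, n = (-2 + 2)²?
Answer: -8400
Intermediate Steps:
n = 0 (n = 0² = 0)
l = -56 (l = (-14 - 42) + 0 = -56 + 0 = -56)
(15 + 135)*l = (15 + 135)*(-56) = 150*(-56) = -8400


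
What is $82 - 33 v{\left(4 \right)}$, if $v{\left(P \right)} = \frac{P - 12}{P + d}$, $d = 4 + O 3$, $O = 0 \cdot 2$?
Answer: $115$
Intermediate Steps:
$O = 0$
$d = 4$ ($d = 4 + 0 \cdot 3 = 4 + 0 = 4$)
$v{\left(P \right)} = \frac{-12 + P}{4 + P}$ ($v{\left(P \right)} = \frac{P - 12}{P + 4} = \frac{-12 + P}{4 + P}$)
$82 - 33 v{\left(4 \right)} = 82 - 33 \frac{-12 + 4}{4 + 4} = 82 - 33 \cdot \frac{1}{8} \left(-8\right) = 82 - -33 = 82 + 33 = 115$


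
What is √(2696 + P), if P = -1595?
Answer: √1101 ≈ 33.181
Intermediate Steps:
√(2696 + P) = √(2696 - 1595) = √1101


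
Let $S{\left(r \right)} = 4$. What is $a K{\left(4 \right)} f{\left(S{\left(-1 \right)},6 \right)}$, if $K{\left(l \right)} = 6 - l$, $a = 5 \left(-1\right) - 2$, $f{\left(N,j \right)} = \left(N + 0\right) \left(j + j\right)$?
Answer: $-672$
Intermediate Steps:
$f{\left(N,j \right)} = 2 N j$ ($f{\left(N,j \right)} = N 2 j = 2 N j$)
$a = -7$ ($a = -5 - 2 = -7$)
$a K{\left(4 \right)} f{\left(S{\left(-1 \right)},6 \right)} = - 7 \left(6 - 4\right) 2 \cdot 4 \cdot 6 = - 7 \left(6 - 4\right) 48 = \left(-7\right) 2 \cdot 48 = \left(-14\right) 48 = -672$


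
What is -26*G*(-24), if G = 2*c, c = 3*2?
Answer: 7488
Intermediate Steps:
c = 6
G = 12 (G = 2*6 = 12)
-26*G*(-24) = -26*12*(-24) = -312*(-24) = 7488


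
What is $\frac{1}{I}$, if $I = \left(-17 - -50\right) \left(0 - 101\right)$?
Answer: $- \frac{1}{3333} \approx -0.00030003$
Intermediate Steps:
$I = -3333$ ($I = \left(-17 + 50\right) \left(-101\right) = 33 \left(-101\right) = -3333$)
$\frac{1}{I} = \frac{1}{-3333} = - \frac{1}{3333}$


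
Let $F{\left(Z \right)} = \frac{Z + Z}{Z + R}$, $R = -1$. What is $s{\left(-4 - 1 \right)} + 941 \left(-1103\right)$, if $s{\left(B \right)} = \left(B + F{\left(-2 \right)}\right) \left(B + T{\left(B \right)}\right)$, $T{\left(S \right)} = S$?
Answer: $- \frac{3113659}{3} \approx -1.0379 \cdot 10^{6}$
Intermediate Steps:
$F{\left(Z \right)} = \frac{2 Z}{-1 + Z}$ ($F{\left(Z \right)} = \frac{Z + Z}{Z - 1} = \frac{2 Z}{-1 + Z}$)
$s{\left(B \right)} = 2 B \left(\frac{4}{3} + B\right)$ ($s{\left(B \right)} = \left(B + 2 \left(-2\right) \frac{1}{-1 - 2}\right) \left(B + B\right) = \left(B + 2 \left(-2\right) \frac{1}{-3}\right) 2 B = \left(B + 2 \left(-2\right) \left(- \frac{1}{3}\right)\right) 2 B = \left(B + \frac{4}{3}\right) 2 B = \left(\frac{4}{3} + B\right) 2 B = 2 B \left(\frac{4}{3} + B\right)$)
$s{\left(-4 - 1 \right)} + 941 \left(-1103\right) = \frac{2 \left(-4 - 1\right) \left(4 + 3 \left(-4 - 1\right)\right)}{3} + 941 \left(-1103\right) = \frac{2 \left(-4 - 1\right) \left(4 + 3 \left(-4 - 1\right)\right)}{3} - 1037923 = \frac{2}{3} \left(-5\right) \left(4 + 3 \left(-5\right)\right) - 1037923 = \frac{2}{3} \left(-5\right) \left(4 - 15\right) - 1037923 = \frac{2}{3} \left(-5\right) \left(-11\right) - 1037923 = \frac{110}{3} - 1037923 = - \frac{3113659}{3}$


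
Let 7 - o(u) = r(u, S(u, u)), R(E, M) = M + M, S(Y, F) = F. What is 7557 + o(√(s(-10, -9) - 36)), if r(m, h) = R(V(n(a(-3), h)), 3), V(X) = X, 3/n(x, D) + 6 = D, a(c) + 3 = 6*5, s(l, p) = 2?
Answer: 7558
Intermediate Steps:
a(c) = 27 (a(c) = -3 + 6*5 = -3 + 30 = 27)
n(x, D) = 3/(-6 + D)
R(E, M) = 2*M
r(m, h) = 6 (r(m, h) = 2*3 = 6)
o(u) = 1 (o(u) = 7 - 1*6 = 7 - 6 = 1)
7557 + o(√(s(-10, -9) - 36)) = 7557 + 1 = 7558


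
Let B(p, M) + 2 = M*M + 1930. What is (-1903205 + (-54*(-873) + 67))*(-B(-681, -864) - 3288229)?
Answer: 7492011821388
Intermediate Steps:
B(p, M) = 1928 + M² (B(p, M) = -2 + (M*M + 1930) = -2 + (M² + 1930) = -2 + (1930 + M²) = 1928 + M²)
(-1903205 + (-54*(-873) + 67))*(-B(-681, -864) - 3288229) = (-1903205 + (-54*(-873) + 67))*(-(1928 + (-864)²) - 3288229) = (-1903205 + (47142 + 67))*(-(1928 + 746496) - 3288229) = (-1903205 + 47209)*(-1*748424 - 3288229) = -1855996*(-748424 - 3288229) = -1855996*(-4036653) = 7492011821388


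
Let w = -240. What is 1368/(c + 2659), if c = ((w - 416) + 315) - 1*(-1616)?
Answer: 684/1967 ≈ 0.34774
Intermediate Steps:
c = 1275 (c = ((-240 - 416) + 315) - 1*(-1616) = (-656 + 315) + 1616 = -341 + 1616 = 1275)
1368/(c + 2659) = 1368/(1275 + 2659) = 1368/3934 = 1368*(1/3934) = 684/1967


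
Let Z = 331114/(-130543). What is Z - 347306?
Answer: -6476956896/18649 ≈ -3.4731e+5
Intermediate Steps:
Z = -47302/18649 (Z = 331114*(-1/130543) = -47302/18649 ≈ -2.5364)
Z - 347306 = -47302/18649 - 347306 = -6476956896/18649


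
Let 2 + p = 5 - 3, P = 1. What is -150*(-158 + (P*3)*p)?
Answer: 23700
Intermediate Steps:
p = 0 (p = -2 + (5 - 3) = -2 + 2 = 0)
-150*(-158 + (P*3)*p) = -150*(-158 + (1*3)*0) = -150*(-158 + 3*0) = -150*(-158 + 0) = -150*(-158) = 23700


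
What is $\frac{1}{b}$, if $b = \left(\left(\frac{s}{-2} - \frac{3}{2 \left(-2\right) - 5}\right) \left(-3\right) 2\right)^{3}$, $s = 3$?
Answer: $\frac{1}{343} \approx 0.0029155$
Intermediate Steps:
$b = 343$ ($b = \left(\left(\frac{3}{-2} - \frac{3}{2 \left(-2\right) - 5}\right) \left(-3\right) 2\right)^{3} = \left(\left(3 \left(- \frac{1}{2}\right) - \frac{3}{-4 - 5}\right) \left(-3\right) 2\right)^{3} = \left(\left(- \frac{3}{2} - \frac{3}{-9}\right) \left(-3\right) 2\right)^{3} = \left(\left(- \frac{3}{2} - - \frac{1}{3}\right) \left(-3\right) 2\right)^{3} = \left(\left(- \frac{3}{2} + \frac{1}{3}\right) \left(-3\right) 2\right)^{3} = \left(\left(- \frac{7}{6}\right) \left(-3\right) 2\right)^{3} = \left(\frac{7}{2} \cdot 2\right)^{3} = 7^{3} = 343$)
$\frac{1}{b} = \frac{1}{343}$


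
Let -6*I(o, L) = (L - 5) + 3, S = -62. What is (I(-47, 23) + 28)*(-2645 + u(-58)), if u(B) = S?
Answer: -132643/2 ≈ -66322.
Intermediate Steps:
I(o, L) = ⅓ - L/6 (I(o, L) = -((L - 5) + 3)/6 = -((-5 + L) + 3)/6 = -(-2 + L)/6 = ⅓ - L/6)
u(B) = -62
(I(-47, 23) + 28)*(-2645 + u(-58)) = ((⅓ - ⅙*23) + 28)*(-2645 - 62) = ((⅓ - 23/6) + 28)*(-2707) = (-7/2 + 28)*(-2707) = (49/2)*(-2707) = -132643/2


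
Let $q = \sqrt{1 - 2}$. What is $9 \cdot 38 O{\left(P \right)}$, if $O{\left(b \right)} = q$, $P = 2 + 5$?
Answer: $342 i \approx 342.0 i$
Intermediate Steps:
$P = 7$
$q = i$ ($q = \sqrt{-1} = i \approx 1.0 i$)
$O{\left(b \right)} = i$
$9 \cdot 38 O{\left(P \right)} = 9 \cdot 38 i = 342 i$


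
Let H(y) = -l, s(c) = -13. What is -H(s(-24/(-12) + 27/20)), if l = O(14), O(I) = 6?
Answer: 6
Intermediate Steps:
l = 6
H(y) = -6 (H(y) = -1*6 = -6)
-H(s(-24/(-12) + 27/20)) = -1*(-6) = 6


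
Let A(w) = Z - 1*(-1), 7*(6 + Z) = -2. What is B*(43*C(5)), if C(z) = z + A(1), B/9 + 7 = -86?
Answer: 71982/7 ≈ 10283.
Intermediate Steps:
Z = -44/7 (Z = -6 + (1/7)*(-2) = -6 - 2/7 = -44/7 ≈ -6.2857)
B = -837 (B = -63 + 9*(-86) = -63 - 774 = -837)
A(w) = -37/7 (A(w) = -44/7 - 1*(-1) = -44/7 + 1 = -37/7)
C(z) = -37/7 + z (C(z) = z - 37/7 = -37/7 + z)
B*(43*C(5)) = -35991*(-37/7 + 5) = -35991*(-2)/7 = -837*(-86/7) = 71982/7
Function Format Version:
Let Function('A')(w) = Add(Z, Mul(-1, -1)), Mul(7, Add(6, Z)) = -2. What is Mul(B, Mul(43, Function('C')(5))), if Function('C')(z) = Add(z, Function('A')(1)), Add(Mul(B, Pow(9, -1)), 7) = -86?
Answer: Rational(71982, 7) ≈ 10283.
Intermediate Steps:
Z = Rational(-44, 7) (Z = Add(-6, Mul(Rational(1, 7), -2)) = Add(-6, Rational(-2, 7)) = Rational(-44, 7) ≈ -6.2857)
B = -837 (B = Add(-63, Mul(9, -86)) = Add(-63, -774) = -837)
Function('A')(w) = Rational(-37, 7) (Function('A')(w) = Add(Rational(-44, 7), Mul(-1, -1)) = Add(Rational(-44, 7), 1) = Rational(-37, 7))
Function('C')(z) = Add(Rational(-37, 7), z) (Function('C')(z) = Add(z, Rational(-37, 7)) = Add(Rational(-37, 7), z))
Mul(B, Mul(43, Function('C')(5))) = Mul(-837, Mul(43, Add(Rational(-37, 7), 5))) = Mul(-837, Mul(43, Rational(-2, 7))) = Mul(-837, Rational(-86, 7)) = Rational(71982, 7)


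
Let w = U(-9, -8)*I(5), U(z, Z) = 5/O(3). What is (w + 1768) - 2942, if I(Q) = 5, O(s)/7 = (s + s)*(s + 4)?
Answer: -345131/294 ≈ -1173.9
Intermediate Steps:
O(s) = 14*s*(4 + s) (O(s) = 7*((s + s)*(s + 4)) = 7*((2*s)*(4 + s)) = 7*(2*s*(4 + s)) = 14*s*(4 + s))
U(z, Z) = 5/294 (U(z, Z) = 5/((14*3*(4 + 3))) = 5/((14*3*7)) = 5/294)
w = 25/294 (w = (5/294)*5 = 25/294 ≈ 0.085034)
(w + 1768) - 2942 = (25/294 + 1768) - 2942 = 519817/294 - 2942 = -345131/294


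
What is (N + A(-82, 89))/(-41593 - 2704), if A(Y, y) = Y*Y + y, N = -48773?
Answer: 41960/44297 ≈ 0.94724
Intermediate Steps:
A(Y, y) = y + Y² (A(Y, y) = Y² + y = y + Y²)
(N + A(-82, 89))/(-41593 - 2704) = (-48773 + (89 + (-82)²))/(-41593 - 2704) = (-48773 + (89 + 6724))/(-44297) = (-48773 + 6813)*(-1/44297) = -41960*(-1/44297) = 41960/44297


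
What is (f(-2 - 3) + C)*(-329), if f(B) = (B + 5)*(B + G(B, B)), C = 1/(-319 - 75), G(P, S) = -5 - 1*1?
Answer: 329/394 ≈ 0.83503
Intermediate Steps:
G(P, S) = -6 (G(P, S) = -5 - 1 = -6)
C = -1/394 (C = 1/(-394) = -1/394 ≈ -0.0025381)
f(B) = (-6 + B)*(5 + B) (f(B) = (B + 5)*(B - 6) = (5 + B)*(-6 + B) = (-6 + B)*(5 + B))
(f(-2 - 3) + C)*(-329) = ((-30 + (-2 - 3)**2 - (-2 - 3)) - 1/394)*(-329) = ((-30 + (-5)**2 - 1*(-5)) - 1/394)*(-329) = ((-30 + 25 + 5) - 1/394)*(-329) = (0 - 1/394)*(-329) = -1/394*(-329) = 329/394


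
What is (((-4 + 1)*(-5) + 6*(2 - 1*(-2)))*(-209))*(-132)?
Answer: 1075932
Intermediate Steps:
(((-4 + 1)*(-5) + 6*(2 - 1*(-2)))*(-209))*(-132) = ((-3*(-5) + 6*(2 + 2))*(-209))*(-132) = ((15 + 6*4)*(-209))*(-132) = ((15 + 24)*(-209))*(-132) = (39*(-209))*(-132) = -8151*(-132) = 1075932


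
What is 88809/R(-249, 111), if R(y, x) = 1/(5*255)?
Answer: 113231475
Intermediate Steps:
R(y, x) = 1/1275 (R(y, x) = (⅕)*(1/255) = 1/1275)
88809/R(-249, 111) = 88809/(1/1275) = 88809*1275 = 113231475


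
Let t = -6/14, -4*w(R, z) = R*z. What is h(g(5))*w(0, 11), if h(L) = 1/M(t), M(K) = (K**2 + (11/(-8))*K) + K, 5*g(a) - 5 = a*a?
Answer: 0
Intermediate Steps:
w(R, z) = -R*z/4
g(a) = 1 + a**2/5 (g(a) = 1 + (a*a)/5 = 1 + a**2/5)
t = -3/7 (t = -6*1/14 = -3/7 ≈ -0.42857)
M(K) = K**2 - 3*K/8 (M(K) = (K**2 + (11*(-1/8))*K) + K = (K**2 - 11*K/8) + K = K**2 - 3*K/8)
h(L) = 392/135 (h(L) = 1/((1/8)*(-3/7)*(-3 + 8*(-3/7))) = 1/((1/8)*(-3/7)*(-3 - 24/7)) = 1/((1/8)*(-3/7)*(-45/7)) = 1/(135/392) = 392/135)
h(g(5))*w(0, 11) = 392*(-1/4*0*11)/135 = (392/135)*0 = 0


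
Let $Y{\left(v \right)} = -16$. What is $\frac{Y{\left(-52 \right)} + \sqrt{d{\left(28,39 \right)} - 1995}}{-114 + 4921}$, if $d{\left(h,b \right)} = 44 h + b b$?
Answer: $- \frac{16}{4807} + \frac{\sqrt{758}}{4807} \approx 0.002399$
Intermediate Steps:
$d{\left(h,b \right)} = b^{2} + 44 h$ ($d{\left(h,b \right)} = 44 h + b^{2} = b^{2} + 44 h$)
$\frac{Y{\left(-52 \right)} + \sqrt{d{\left(28,39 \right)} - 1995}}{-114 + 4921} = \frac{-16 + \sqrt{\left(39^{2} + 44 \cdot 28\right) - 1995}}{-114 + 4921} = \frac{-16 + \sqrt{\left(1521 + 1232\right) - 1995}}{4807} = \left(-16 + \sqrt{2753 - 1995}\right) \frac{1}{4807} = \left(-16 + \sqrt{758}\right) \frac{1}{4807} = - \frac{16}{4807} + \frac{\sqrt{758}}{4807}$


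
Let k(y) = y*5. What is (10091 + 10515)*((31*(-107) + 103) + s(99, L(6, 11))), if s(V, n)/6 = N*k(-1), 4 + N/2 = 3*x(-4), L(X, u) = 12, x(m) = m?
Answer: -46445924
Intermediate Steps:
k(y) = 5*y
N = -32 (N = -8 + 2*(3*(-4)) = -8 + 2*(-12) = -8 - 24 = -32)
s(V, n) = 960 (s(V, n) = 6*(-160*(-1)) = 6*(-32*(-5)) = 6*160 = 960)
(10091 + 10515)*((31*(-107) + 103) + s(99, L(6, 11))) = (10091 + 10515)*((31*(-107) + 103) + 960) = 20606*((-3317 + 103) + 960) = 20606*(-3214 + 960) = 20606*(-2254) = -46445924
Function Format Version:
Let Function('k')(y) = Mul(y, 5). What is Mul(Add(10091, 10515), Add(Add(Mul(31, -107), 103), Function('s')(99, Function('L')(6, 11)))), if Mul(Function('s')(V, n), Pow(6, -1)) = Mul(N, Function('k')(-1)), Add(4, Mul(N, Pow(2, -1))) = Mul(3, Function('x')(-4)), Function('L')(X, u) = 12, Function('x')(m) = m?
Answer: -46445924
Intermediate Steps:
Function('k')(y) = Mul(5, y)
N = -32 (N = Add(-8, Mul(2, Mul(3, -4))) = Add(-8, Mul(2, -12)) = Add(-8, -24) = -32)
Function('s')(V, n) = 960 (Function('s')(V, n) = Mul(6, Mul(-32, Mul(5, -1))) = Mul(6, Mul(-32, -5)) = Mul(6, 160) = 960)
Mul(Add(10091, 10515), Add(Add(Mul(31, -107), 103), Function('s')(99, Function('L')(6, 11)))) = Mul(Add(10091, 10515), Add(Add(Mul(31, -107), 103), 960)) = Mul(20606, Add(Add(-3317, 103), 960)) = Mul(20606, Add(-3214, 960)) = Mul(20606, -2254) = -46445924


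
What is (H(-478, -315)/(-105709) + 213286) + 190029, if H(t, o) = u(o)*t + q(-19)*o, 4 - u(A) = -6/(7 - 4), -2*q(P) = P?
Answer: 85268062391/211418 ≈ 4.0332e+5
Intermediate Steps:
q(P) = -P/2
u(A) = 6 (u(A) = 4 - (-6)/(7 - 4) = 4 - (-6)/3 = 4 - 1*(-2) = 4 + 2 = 6)
H(t, o) = 6*t + 19*o/2 (H(t, o) = 6*t + (-1/2*(-19))*o = 6*t + 19*o/2)
(H(-478, -315)/(-105709) + 213286) + 190029 = ((6*(-478) + (19/2)*(-315))/(-105709) + 213286) + 190029 = ((-2868 - 5985/2)*(-1/105709) + 213286) + 190029 = (-11721/2*(-1/105709) + 213286) + 190029 = (11721/211418 + 213286) + 190029 = 45092511269/211418 + 190029 = 85268062391/211418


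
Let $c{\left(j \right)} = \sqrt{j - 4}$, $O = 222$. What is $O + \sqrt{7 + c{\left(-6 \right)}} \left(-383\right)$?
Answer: $222 - 383 \sqrt{7 + i \sqrt{10}} \approx -815.68 - 223.51 i$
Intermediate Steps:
$c{\left(j \right)} = \sqrt{-4 + j}$
$O + \sqrt{7 + c{\left(-6 \right)}} \left(-383\right) = 222 + \sqrt{7 + \sqrt{-4 - 6}} \left(-383\right) = 222 + \sqrt{7 + \sqrt{-10}} \left(-383\right) = 222 + \sqrt{7 + i \sqrt{10}} \left(-383\right) = 222 - 383 \sqrt{7 + i \sqrt{10}}$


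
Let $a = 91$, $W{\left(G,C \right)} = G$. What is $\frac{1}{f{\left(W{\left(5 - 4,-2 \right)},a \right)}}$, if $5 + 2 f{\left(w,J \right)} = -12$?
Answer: $- \frac{2}{17} \approx -0.11765$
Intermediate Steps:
$f{\left(w,J \right)} = - \frac{17}{2}$ ($f{\left(w,J \right)} = - \frac{5}{2} + \frac{1}{2} \left(-12\right) = - \frac{5}{2} - 6 = - \frac{17}{2}$)
$\frac{1}{f{\left(W{\left(5 - 4,-2 \right)},a \right)}} = \frac{1}{- \frac{17}{2}} = - \frac{2}{17}$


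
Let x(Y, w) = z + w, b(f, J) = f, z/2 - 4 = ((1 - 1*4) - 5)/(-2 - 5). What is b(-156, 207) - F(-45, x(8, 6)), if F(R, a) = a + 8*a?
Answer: -2118/7 ≈ -302.57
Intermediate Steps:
z = 72/7 (z = 8 + 2*(((1 - 1*4) - 5)/(-2 - 5)) = 8 + 2*(((1 - 4) - 5)/(-7)) = 8 + 2*((-3 - 5)*(-⅐)) = 8 + 2*(-8*(-⅐)) = 8 + 2*(8/7) = 8 + 16/7 = 72/7 ≈ 10.286)
x(Y, w) = 72/7 + w
F(R, a) = 9*a
b(-156, 207) - F(-45, x(8, 6)) = -156 - 9*(72/7 + 6) = -156 - 9*114/7 = -156 - 1*1026/7 = -156 - 1026/7 = -2118/7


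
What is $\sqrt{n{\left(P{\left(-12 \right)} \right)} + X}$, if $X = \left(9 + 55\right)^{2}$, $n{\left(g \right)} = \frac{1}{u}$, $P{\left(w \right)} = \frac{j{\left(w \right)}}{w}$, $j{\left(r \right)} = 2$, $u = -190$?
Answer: $\frac{3 \sqrt{16429490}}{190} \approx 64.0$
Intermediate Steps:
$P{\left(w \right)} = \frac{2}{w}$
$n{\left(g \right)} = - \frac{1}{190}$ ($n{\left(g \right)} = \frac{1}{-190} = - \frac{1}{190}$)
$X = 4096$ ($X = 64^{2} = 4096$)
$\sqrt{n{\left(P{\left(-12 \right)} \right)} + X} = \sqrt{- \frac{1}{190} + 4096} = \sqrt{\frac{778239}{190}} = \frac{3 \sqrt{16429490}}{190}$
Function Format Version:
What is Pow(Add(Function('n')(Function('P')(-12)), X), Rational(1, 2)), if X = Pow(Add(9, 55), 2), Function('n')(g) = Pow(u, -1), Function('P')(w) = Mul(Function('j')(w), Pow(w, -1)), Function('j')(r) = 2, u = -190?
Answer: Mul(Rational(3, 190), Pow(16429490, Rational(1, 2))) ≈ 64.000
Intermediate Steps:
Function('P')(w) = Mul(2, Pow(w, -1))
Function('n')(g) = Rational(-1, 190) (Function('n')(g) = Pow(-190, -1) = Rational(-1, 190))
X = 4096 (X = Pow(64, 2) = 4096)
Pow(Add(Function('n')(Function('P')(-12)), X), Rational(1, 2)) = Pow(Add(Rational(-1, 190), 4096), Rational(1, 2)) = Pow(Rational(778239, 190), Rational(1, 2)) = Mul(Rational(3, 190), Pow(16429490, Rational(1, 2)))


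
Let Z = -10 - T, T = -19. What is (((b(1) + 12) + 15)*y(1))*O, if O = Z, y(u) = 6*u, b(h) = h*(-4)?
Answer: 1242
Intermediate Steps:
b(h) = -4*h
Z = 9 (Z = -10 - 1*(-19) = -10 + 19 = 9)
O = 9
(((b(1) + 12) + 15)*y(1))*O = (((-4*1 + 12) + 15)*(6*1))*9 = (((-4 + 12) + 15)*6)*9 = ((8 + 15)*6)*9 = (23*6)*9 = 138*9 = 1242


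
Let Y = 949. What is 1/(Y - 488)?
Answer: 1/461 ≈ 0.0021692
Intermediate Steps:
1/(Y - 488) = 1/(949 - 488) = 1/461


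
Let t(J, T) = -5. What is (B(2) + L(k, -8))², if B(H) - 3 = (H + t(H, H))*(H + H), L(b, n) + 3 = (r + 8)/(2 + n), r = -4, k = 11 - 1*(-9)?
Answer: 1444/9 ≈ 160.44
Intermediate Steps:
k = 20 (k = 11 + 9 = 20)
L(b, n) = -3 + 4/(2 + n) (L(b, n) = -3 + (-4 + 8)/(2 + n) = -3 + 4/(2 + n))
B(H) = 3 + 2*H*(-5 + H) (B(H) = 3 + (H - 5)*(H + H) = 3 + (-5 + H)*(2*H) = 3 + 2*H*(-5 + H))
(B(2) + L(k, -8))² = ((3 - 10*2 + 2*2²) + (-2 - 3*(-8))/(2 - 8))² = ((3 - 20 + 2*4) + (-2 + 24)/(-6))² = ((3 - 20 + 8) - ⅙*22)² = (-9 - 11/3)² = (-38/3)² = 1444/9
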